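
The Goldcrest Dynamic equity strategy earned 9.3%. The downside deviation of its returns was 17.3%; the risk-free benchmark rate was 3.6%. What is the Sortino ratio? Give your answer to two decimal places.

0.33

Sortino = (Rp − Rf) / σd = (9.3% − 3.6%) / 17.3% = 5.70% / 17.3% = 0.3295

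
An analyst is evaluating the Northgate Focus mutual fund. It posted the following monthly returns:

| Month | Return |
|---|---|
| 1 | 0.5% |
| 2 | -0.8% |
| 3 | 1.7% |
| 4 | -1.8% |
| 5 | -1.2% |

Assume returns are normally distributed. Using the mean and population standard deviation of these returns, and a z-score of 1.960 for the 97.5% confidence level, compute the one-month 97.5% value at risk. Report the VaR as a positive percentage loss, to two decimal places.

2.79

r̄ = (0.5 − 0.8 + 1.7 − 1.8 − 1.2) / 5 = -0.3200%
Population std dev = √[7.9480 / 5] = 1.2608%
VaR = −(r̄ − z·σ) = −(-0.3200 − 1.960 × 1.2608) = −(-2.7912) = 2.7912%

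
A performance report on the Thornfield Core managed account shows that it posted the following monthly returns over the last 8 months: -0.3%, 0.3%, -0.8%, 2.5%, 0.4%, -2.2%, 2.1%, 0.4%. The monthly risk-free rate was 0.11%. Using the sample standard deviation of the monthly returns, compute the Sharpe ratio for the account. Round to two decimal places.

0.13

Mean return r̄ = 2.40 / 8 = 0.3000%
Sample std dev = √[15.9200 / 7] = 1.5081%
Sharpe = (r̄ − rf) / σ = (0.3000 − 0.11) / 1.5081 = 0.1900 / 1.5081 = 0.1260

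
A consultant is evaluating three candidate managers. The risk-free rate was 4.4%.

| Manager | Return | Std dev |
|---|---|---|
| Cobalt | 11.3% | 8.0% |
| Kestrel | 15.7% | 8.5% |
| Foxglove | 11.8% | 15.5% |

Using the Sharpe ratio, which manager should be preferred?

Cobalt: Sharpe ratio = (11.3% − 4.4%) / 8.0% = 0.863
Kestrel: Sharpe ratio = (15.7% − 4.4%) / 8.5% = 1.329
Foxglove: Sharpe ratio = (11.8% − 4.4%) / 15.5% = 0.477
Highest: Kestrel (1.329).

Kestrel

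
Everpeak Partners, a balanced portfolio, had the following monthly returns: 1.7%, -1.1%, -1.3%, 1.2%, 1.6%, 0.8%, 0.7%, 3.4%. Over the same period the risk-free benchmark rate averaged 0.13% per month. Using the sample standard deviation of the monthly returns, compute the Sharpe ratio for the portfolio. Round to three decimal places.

μ = (1.7 − 1.1 − 1.3 + 1.2 + 1.6 + 0.8 + 0.7 + 3.4) / 8 = 0.8750%
Sample std dev = √[16.3550 / 7] = 1.5285%
Sharpe = (μ − rf) / σ = (0.8750 − 0.13) / 1.5285 = 0.7450 / 1.5285 = 0.4874

0.487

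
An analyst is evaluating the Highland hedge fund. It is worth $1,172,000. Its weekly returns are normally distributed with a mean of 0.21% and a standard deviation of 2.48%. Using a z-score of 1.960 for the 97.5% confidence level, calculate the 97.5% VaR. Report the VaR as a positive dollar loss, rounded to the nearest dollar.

Return at the 97.5% tail: μ − z·σ = 0.21% − 1.960 × 2.48% = 0.21 − 4.8608 = -4.6508%
VaR = −(-4.6508%) × $1,172,000 = 4.6508% × $1,172,000 = $54,507

$54,507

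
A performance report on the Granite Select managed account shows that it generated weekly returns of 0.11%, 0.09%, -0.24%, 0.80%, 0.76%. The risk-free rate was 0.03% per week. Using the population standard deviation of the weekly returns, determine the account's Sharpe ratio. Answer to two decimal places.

r̄ = (0.11 + 0.09 − 0.24 + 0.8 + 0.76) / 5 = 0.3040%
Σ(r − r̄)² = (0.11 − 0.3040)² + (0.09 − 0.3040)² + … = 0.8333
σ = √[0.8333 / 5] = 0.4082%
Sharpe = (r̄ − rf) / σ = (0.3040 − 0.03) / 0.4082 = 0.2740 / 0.4082 = 0.6712

0.67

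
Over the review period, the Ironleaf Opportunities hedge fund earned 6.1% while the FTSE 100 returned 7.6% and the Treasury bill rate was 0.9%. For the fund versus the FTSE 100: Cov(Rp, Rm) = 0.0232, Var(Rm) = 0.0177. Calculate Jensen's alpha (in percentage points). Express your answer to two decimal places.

β = Cov / Var = 0.0232 / 0.0177 = 1.3107
E[R] = Rf + β(Rm − Rf) = 0.9% + 1.3107 × (7.6% − 0.9%) = 9.6817%
α = Rp − E[R] = 6.1% − 9.6817% = -3.5817

-3.58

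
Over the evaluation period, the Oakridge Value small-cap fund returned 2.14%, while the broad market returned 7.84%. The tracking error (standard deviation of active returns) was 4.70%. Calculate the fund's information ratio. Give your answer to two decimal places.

-1.21

IR = (Rp − Rb) / TE = (2.14% − 7.84%) / 4.70% = -5.70% / 4.70% = -1.2128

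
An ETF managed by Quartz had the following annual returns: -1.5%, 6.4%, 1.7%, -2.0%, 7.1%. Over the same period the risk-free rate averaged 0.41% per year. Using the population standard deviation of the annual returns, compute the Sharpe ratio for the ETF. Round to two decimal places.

Mean return r̄ = 11.70 / 5 = 2.3400%
Population σ = √[Σ(r − r̄)² / 5] = √[73.1320 / 5] = √14.6264 = 3.8244%
Sharpe = (r̄ − rf) / σ = (2.3400 − 0.41) / 3.8244 = 1.9300 / 3.8244 = 0.5047

0.50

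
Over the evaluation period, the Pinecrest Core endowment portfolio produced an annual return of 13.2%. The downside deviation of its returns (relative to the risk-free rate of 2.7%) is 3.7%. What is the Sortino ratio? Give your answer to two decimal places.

2.84

Sortino = (Rp − Rf) / σd = (13.2% − 2.7%) / 3.7% = 10.50% / 3.7% = 2.8378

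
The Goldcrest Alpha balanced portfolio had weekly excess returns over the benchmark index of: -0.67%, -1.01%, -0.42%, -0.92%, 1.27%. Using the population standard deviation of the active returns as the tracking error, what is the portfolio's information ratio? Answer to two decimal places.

μ = (-0.67 − 1.01 − 0.42 − 0.92 + 1.27) / 5 = -1.750 / 5 = -0.3500%
Σ(r − μ)² = 3.4922; population σ = √(3.4922/5) = 0.8357%
IR = μ / tracking error = -0.3500 / 0.8357 = -0.4188

-0.42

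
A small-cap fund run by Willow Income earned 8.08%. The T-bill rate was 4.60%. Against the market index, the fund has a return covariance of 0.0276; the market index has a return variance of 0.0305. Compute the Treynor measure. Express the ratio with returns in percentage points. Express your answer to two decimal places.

3.85

β = Cov / Var = 0.0276 / 0.0305 = 0.9049
Treynor = (Rp − Rf) / β = (8.08% − 4.60%) / 0.9049 = 3.48 / 0.9049 = 3.8457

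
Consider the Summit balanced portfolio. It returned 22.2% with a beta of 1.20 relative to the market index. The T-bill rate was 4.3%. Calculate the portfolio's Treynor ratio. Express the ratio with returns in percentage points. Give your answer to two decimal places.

Treynor = (Rp − Rf) / β = (22.2% − 4.3%) / 1.20 = 17.90 / 1.20 = 14.9167

14.92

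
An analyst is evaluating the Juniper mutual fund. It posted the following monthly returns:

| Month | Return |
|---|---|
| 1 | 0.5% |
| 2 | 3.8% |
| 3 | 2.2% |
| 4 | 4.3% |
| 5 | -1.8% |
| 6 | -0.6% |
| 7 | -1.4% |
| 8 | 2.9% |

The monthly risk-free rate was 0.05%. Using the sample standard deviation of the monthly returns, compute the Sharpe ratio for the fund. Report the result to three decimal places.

0.498

r̄ = (0.5 + 3.8 + 2.2 + 4.3 − 1.8 − 0.6 − 1.4 + 2.9) / 8 = 9.90 / 8 = 1.2375%
Sample σ = √[Σ(r − r̄)² / 7] = √[39.7388 / 7] = √5.6770 = 2.3826%
Sharpe = (r̄ − rf) / σ = (1.2375 − 0.05) / 2.3826 = 1.1875 / 2.3826 = 0.4984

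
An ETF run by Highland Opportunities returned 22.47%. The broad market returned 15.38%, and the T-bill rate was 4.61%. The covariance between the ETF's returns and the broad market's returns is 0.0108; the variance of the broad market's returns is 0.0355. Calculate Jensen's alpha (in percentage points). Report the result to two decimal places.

14.58

β = Cov / Var = 0.0108 / 0.0355 = 0.3042
E[R] = Rf + β(Rm − Rf) = 4.61% + 0.3042 × (15.38% − 4.61%) = 7.8862%
α = Rp − E[R] = 22.47% − 7.8862% = 14.5838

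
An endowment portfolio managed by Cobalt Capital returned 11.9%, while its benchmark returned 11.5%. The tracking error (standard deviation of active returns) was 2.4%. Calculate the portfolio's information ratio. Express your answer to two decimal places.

0.17

IR = (Rp − Rb) / TE = (11.9% − 11.5%) / 2.4% = 0.40% / 2.4% = 0.1667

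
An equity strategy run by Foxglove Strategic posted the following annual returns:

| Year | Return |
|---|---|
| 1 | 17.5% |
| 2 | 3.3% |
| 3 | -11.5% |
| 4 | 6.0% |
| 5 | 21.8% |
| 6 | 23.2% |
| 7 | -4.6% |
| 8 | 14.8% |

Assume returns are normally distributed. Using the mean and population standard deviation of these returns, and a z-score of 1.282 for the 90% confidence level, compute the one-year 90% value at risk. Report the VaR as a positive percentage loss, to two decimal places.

Mean return r̄ = 70.50 / 8 = 8.8125%
Σ(r − r̄)² = (17.5 − 8.8125)² + (3.3 − 8.8125)² + (-11.5 − 8.8125)² + … = 1117.7888
population σ = √(1117.7888 / 8) = √139.7236 = 11.8205%
VaR = −(r̄ − z·σ) = −(8.8125 − 1.282 × 11.8205) = −(-6.3414) = 6.3414%

6.34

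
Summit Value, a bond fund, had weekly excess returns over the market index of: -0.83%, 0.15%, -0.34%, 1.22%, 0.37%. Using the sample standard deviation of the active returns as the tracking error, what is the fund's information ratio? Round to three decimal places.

0.148

Mean return r̄ = 0.570 / 5 = 0.1140%
Σ(r − r̄)² = 2.3873; sample σ = √(2.3873/4) = 0.7725%
IR = r̄ / tracking error = 0.1140 / 0.7725 = 0.1476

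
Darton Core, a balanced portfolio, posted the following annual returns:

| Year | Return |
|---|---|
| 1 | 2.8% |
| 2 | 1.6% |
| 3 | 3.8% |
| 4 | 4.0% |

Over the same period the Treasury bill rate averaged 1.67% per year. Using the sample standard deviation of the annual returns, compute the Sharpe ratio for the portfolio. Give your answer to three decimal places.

μ = (2.8 + 1.6 + 3.8 + 4) / 4 = 12.20 / 4 = 3.0500%
Sample std dev = √[3.6300 / 3] = 1.1000%
Sharpe = (μ − rf) / σ = (3.0500 − 1.67) / 1.1000 = 1.3800 / 1.1000 = 1.2545

1.255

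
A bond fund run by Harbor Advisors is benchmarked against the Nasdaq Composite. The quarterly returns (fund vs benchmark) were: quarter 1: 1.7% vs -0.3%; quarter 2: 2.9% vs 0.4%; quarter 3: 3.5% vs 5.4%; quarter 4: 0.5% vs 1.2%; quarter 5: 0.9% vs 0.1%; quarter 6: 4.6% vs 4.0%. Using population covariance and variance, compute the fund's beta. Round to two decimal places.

0.48

r̄p = 2.3500%,  r̄m = 1.8000%
Cov = Σ(rp − r̄p)(rm − r̄m) / 6 = 2.2100
Var(rm) = Σ(rm − r̄m)² / 6 = 4.5700
β = Cov / Var = 2.2100 / 4.5700 = 0.4836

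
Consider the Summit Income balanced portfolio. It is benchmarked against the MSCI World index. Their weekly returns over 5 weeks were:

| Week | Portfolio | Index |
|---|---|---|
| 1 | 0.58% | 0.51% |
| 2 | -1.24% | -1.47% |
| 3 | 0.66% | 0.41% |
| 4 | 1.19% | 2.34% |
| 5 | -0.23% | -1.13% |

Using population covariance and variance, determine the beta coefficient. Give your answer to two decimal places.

0.57

r̄p = 0.1920%,  r̄m = 0.1320%
Cov = Σ(rp − r̄p)(rm − r̄m) / 5 = 1.0614
Var(rm) = Σ(rm − r̄m)² / 5 = 1.8509
β = Cov / Var = 1.0614 / 1.8509 = 0.5735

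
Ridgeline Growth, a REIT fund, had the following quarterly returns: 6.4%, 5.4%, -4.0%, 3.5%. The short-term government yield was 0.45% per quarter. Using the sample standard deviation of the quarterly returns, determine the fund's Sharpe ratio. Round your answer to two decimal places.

μ = (6.4 + 5.4 − 4 + 3.5) / 4 = 11.30 / 4 = 2.8250%
Sample std dev = √[66.4475 / 3] = 4.7063%
Sharpe = (μ − rf) / σ = (2.8250 − 0.45) / 4.7063 = 2.3750 / 4.7063 = 0.5046

0.50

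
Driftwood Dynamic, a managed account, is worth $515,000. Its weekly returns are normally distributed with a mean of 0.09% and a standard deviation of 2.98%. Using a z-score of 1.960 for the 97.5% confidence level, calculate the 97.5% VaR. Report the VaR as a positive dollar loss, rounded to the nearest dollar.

$29,617

Return at the 97.5% tail: μ − z·σ = 0.09% − 1.960 × 2.98% = 0.09 − 5.8408 = -5.7508%
VaR = −(-5.7508%) × $515,000 = 5.7508% × $515,000 = $29,617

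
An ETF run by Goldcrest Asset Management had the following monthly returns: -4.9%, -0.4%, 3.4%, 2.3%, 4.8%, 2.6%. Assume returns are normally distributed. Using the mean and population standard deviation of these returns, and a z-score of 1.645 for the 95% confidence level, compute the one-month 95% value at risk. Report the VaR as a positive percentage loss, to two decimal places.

Mean return r̄ = 7.80 / 6 = 1.3000%
Population σ = √[Σ(r − r̄)² / 6] = √[60.6800 / 6] = √10.1133 = 3.1801%
VaR = −(r̄ − z·σ) = −(1.3000 − 1.645 × 3.1801) = −(-3.9313) = 3.9313%

3.93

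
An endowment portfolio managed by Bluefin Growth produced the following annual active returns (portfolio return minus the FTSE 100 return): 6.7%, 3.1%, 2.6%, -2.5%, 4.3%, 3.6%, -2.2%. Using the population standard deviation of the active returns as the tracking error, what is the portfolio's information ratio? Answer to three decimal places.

r̄ = (6.7 + 3.1 + 2.6 − 2.5 + 4.3 + 3.6 − 2.2) / 7 = 15.60 / 7 = 2.2286%
Σ(r − r̄)² = 69.0343; population σ = √(69.0343/7) = 3.1404%
IR = r̄ / tracking error = 2.2286 / 3.1404 = 0.7097

0.710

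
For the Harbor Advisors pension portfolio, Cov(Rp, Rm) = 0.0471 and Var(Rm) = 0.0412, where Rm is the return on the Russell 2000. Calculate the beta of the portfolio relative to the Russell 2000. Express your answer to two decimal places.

1.14

β = Cov(Rp, Rm) / Var(Rm) = 0.0471 / 0.0412 = 1.1432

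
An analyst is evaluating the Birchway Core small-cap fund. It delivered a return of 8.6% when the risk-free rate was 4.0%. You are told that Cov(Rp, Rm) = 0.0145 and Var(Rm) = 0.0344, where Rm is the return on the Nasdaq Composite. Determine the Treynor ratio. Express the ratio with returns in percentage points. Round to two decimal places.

10.91

β = Cov / Var = 0.0145 / 0.0344 = 0.4215
Treynor = (Rp − Rf) / β = (8.6% − 4.0%) / 0.4215 = 4.60 / 0.4215 = 10.9134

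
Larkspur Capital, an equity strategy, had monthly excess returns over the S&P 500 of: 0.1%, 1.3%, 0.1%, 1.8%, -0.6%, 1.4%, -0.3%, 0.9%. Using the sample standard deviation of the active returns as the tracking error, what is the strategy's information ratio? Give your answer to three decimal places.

r̄ = (0.1 + 1.3 + 0.1 + 1.8 − 0.6 + 1.4 − 0.3 + 0.9) / 8 = 0.5875%
Sample σ = √[Σ(r − r̄)² / 7] = √[5.4088 / 7] = √0.7727 = 0.8790%
IR = r̄ / tracking error = 0.5875 / 0.8790 = 0.6684

0.668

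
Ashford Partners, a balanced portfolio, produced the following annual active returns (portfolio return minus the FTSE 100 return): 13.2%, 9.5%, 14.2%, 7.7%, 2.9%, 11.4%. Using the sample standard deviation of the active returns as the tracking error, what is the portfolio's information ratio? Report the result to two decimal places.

2.37

Mean return μ = 58.90 / 6 = 9.8167%
Sample σ = √[Σ(r − μ)² / 5] = √[85.5883 / 5] = √17.1177 = 4.1374%
IR = μ / tracking error = 9.8167 / 4.1374 = 2.3727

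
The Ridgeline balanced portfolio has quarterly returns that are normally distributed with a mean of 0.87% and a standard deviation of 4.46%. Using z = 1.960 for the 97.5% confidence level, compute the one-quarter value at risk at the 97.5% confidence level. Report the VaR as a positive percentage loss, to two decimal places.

VaR (as % loss) = −(μ − z·σ) = −(0.87% − 1.960 × 4.46%) = −(-7.8716%) = 7.8716%

7.87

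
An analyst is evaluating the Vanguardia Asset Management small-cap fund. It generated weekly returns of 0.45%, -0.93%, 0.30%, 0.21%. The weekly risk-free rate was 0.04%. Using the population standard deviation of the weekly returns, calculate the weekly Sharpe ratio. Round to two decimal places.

-0.06

r̄ = (0.45 − 0.93 + 0.3 + 0.21) / 4 = 0.0075%
Population σ = √[Σ(r − r̄)² / 4] = √[1.2013 / 4] = √0.3003 = 0.5480%
Sharpe = (r̄ − rf) / σ = (0.0075 − 0.04) / 0.5480 = -0.0325 / 0.5480 = -0.0593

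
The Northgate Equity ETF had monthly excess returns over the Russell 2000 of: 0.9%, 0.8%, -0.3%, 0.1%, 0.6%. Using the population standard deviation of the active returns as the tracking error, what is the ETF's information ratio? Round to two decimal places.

0.93

r̄ = (0.9 + 0.8 − 0.3 + 0.1 + 0.6) / 5 = 2.10 / 5 = 0.4200%
Population σ = √[Σ(r − r̄)² / 5] = √[1.0280 / 5] = √0.2056 = 0.4534%
IR = r̄ / tracking error = 0.4200 / 0.4534 = 0.9263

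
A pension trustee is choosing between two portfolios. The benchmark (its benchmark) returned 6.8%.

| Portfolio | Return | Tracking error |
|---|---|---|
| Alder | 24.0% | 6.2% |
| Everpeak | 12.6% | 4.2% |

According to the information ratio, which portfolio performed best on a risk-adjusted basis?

Alder: IR = (24.0% − 6.8%) / 6.2% = 2.774
Everpeak: IR = (12.6% − 6.8%) / 4.2% = 1.381
Highest: Alder (2.774).

Alder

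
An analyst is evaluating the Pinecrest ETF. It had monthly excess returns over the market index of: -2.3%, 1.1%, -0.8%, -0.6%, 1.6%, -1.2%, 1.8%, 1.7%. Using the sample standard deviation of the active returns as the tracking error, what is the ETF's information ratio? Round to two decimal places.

r̄ = (-2.3 + 1.1 − 0.8 − 0.6 + 1.6 − 1.2 + 1.8 + 1.7) / 8 = 0.1625%
Σ(r − r̄)² = (-2.3 − 0.1625)² + (1.1 − 0.1625)² + (-0.8 − 0.1625)² + … = 17.4188
σ = √[17.4188 / 7] = 1.5775%
IR = r̄ / tracking error = 0.1625 / 1.5775 = 0.1030

0.10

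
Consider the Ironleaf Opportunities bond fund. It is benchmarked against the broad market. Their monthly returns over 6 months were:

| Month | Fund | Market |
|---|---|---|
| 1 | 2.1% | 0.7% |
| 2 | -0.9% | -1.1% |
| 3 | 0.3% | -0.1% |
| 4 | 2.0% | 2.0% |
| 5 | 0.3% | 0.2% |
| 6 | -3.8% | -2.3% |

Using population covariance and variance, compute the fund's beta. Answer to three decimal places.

r̄p = 0.0000%,  r̄m = -0.1000%
Cov = Σ(rp − r̄p)(rm − r̄m) / 6 = 2.5383
Var(rm) = Σ(rm − r̄m)² / 6 = 1.8300
β = Cov / Var = 2.5383 / 1.8300 = 1.3870

1.387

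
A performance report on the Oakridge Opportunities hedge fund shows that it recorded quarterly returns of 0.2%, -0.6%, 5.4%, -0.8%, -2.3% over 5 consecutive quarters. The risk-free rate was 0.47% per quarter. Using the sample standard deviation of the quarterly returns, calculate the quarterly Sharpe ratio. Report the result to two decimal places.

r̄ = (0.2 − 0.6 + 5.4 − 0.8 − 2.3) / 5 = 0.3800%
Σ(r − r̄)² = 34.7680; sample σ = √(34.7680/4) = 2.9482%
Sharpe = (r̄ − rf) / σ = (0.3800 − 0.47) / 2.9482 = -0.0900 / 2.9482 = -0.0305

-0.03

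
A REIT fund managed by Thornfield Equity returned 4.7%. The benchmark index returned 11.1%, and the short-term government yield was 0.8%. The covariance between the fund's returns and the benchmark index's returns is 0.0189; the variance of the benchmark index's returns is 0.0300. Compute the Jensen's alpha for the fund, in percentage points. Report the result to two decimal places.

-2.59

β = Cov / Var = 0.0189 / 0.0300 = 0.6300
E[R] = Rf + β(Rm − Rf) = 0.8% + 0.6300 × (11.1% − 0.8%) = 7.2890%
α = Rp − E[R] = 4.7% − 7.2890% = -2.5890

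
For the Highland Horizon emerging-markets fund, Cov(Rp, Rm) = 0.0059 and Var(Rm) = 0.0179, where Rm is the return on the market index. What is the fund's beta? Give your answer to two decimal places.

0.33

β = Cov(Rp, Rm) / Var(Rm) = 0.0059 / 0.0179 = 0.3296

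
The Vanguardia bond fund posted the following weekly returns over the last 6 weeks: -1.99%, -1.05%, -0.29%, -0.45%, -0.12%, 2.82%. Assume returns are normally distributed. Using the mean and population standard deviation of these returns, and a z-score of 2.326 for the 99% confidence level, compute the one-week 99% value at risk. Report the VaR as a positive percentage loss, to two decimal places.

μ = (-1.99 − 1.05 − 0.29 − 0.45 − 0.12 + 2.82) / 6 = -1.080 / 6 = -0.1800%
Σ(r − μ)² = (-1.99 − (-0.1800))² + (-1.05 − (-0.1800))² + … = 13.1216
population σ = √(13.1216 / 6) = √2.1869 = 1.4788%
VaR = −(μ − z·σ) = −(-0.1800 − 2.326 × 1.4788) = −(-3.6197) = 3.6197%

3.62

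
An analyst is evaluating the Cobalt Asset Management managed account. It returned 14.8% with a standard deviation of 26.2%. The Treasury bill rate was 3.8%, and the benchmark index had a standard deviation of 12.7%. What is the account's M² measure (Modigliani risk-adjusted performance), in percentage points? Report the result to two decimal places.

9.13

Sharpe = (Rp − Rf) / σp = (14.8% − 3.8%) / 26.2% = 0.4198
M² = Rf + Sharpe × σm = 3.8% + 0.4198 × 12.7% = 9.1315%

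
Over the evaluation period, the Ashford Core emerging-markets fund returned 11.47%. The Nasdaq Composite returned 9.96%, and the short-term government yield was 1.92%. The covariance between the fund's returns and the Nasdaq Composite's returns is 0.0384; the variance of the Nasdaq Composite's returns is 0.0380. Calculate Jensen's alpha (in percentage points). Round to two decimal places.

β = Cov / Var = 0.0384 / 0.0380 = 1.0105
E[R] = Rf + β(Rm − Rf) = 1.92% + 1.0105 × (9.96% − 1.92%) = 10.0444%
α = Rp − E[R] = 11.47% − 10.0444% = 1.4256

1.43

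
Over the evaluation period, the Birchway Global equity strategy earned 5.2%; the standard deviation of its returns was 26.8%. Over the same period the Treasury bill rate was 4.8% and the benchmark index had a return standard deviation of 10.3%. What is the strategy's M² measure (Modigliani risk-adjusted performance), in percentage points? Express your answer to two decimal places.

4.95

Sharpe = (Rp − Rf) / σp = (5.2% − 4.8%) / 26.8% = 0.0149
M² = Rf + Sharpe × σm = 4.8% + 0.0149 × 10.3% = 4.9535%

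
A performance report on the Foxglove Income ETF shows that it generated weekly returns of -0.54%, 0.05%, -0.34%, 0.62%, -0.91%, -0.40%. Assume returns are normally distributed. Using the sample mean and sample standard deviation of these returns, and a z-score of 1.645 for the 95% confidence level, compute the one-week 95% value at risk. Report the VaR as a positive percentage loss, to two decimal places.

1.12

Mean return r̄ = -1.520 / 6 = -0.2533%
Sample σ = √[Σ(r − r̄)² / 5] = √[1.3971 / 5] = √0.2794 = 0.5286%
VaR = −(r̄ − z·σ) = −(-0.2533 − 1.645 × 0.5286) = −(-1.1228) = 1.1228%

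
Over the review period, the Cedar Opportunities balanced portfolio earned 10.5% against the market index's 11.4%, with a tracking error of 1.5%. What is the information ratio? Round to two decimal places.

-0.60

IR = (Rp − Rb) / TE = (10.5% − 11.4%) / 1.5% = -0.90% / 1.5% = -0.6000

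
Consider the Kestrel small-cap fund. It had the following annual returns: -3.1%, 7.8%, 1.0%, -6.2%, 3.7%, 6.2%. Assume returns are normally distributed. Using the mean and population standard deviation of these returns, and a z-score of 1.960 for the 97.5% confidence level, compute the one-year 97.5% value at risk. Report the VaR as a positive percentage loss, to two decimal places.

r̄ = (-3.1 + 7.8 + 1 − 6.2 + 3.7 + 6.2) / 6 = 9.40 / 6 = 1.5667%
Σ(r − r̄)² = (-3.1 − 1.5667)² + (7.8 − 1.5667)² + (1 − 1.5667)² + … = 147.2933
population σ = √(147.2933 / 6) = √24.5489 = 4.9547%
VaR = −(r̄ − z·σ) = −(1.5667 − 1.960 × 4.9547) = −(-8.1445) = 8.1445%

8.14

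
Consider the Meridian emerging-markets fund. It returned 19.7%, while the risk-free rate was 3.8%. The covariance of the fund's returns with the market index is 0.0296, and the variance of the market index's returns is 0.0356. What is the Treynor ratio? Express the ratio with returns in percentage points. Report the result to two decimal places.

β = Cov / Var = 0.0296 / 0.0356 = 0.8315
Treynor = (Rp − Rf) / β = (19.7% − 3.8%) / 0.8315 = 15.90 / 0.8315 = 19.1221

19.12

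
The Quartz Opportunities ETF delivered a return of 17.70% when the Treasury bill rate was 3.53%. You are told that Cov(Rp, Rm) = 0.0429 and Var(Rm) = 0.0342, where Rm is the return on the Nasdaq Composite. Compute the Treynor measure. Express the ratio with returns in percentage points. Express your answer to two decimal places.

β = Cov / Var = 0.0429 / 0.0342 = 1.2544
Treynor = (Rp − Rf) / β = (17.70% − 3.53%) / 1.2544 = 14.17 / 1.2544 = 11.2962

11.30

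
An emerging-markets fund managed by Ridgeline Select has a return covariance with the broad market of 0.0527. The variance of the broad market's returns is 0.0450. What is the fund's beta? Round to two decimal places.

1.17

β = Cov(Rp, Rm) / Var(Rm) = 0.0527 / 0.0450 = 1.1711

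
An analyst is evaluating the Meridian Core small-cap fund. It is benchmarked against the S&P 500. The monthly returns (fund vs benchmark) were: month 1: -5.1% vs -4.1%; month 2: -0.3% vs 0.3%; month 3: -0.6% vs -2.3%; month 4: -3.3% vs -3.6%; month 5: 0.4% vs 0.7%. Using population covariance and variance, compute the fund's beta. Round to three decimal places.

0.943

r̄p = -1.7800%,  r̄m = -1.8000%
Cov = Σ(rp − r̄p)(rm − r̄m) / 5 = 3.6680
Var(rm) = Σ(rm − r̄m)² / 5 = 3.8880
β = Cov / Var = 3.6680 / 3.8880 = 0.9434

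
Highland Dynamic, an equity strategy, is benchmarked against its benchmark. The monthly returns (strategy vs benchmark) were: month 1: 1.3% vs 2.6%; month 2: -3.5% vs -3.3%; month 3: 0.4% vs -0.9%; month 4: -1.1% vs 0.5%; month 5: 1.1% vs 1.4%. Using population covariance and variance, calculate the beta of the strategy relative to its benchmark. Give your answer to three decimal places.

r̄p = -0.3600%,  r̄m = 0.0600%
Cov = Σ(rp − r̄p)(rm − r̄m) / 5 = 3.1336
Var(rm) = Σ(rm − r̄m)² / 5 = 4.1304
β = Cov / Var = 3.1336 / 4.1304 = 0.7587

0.759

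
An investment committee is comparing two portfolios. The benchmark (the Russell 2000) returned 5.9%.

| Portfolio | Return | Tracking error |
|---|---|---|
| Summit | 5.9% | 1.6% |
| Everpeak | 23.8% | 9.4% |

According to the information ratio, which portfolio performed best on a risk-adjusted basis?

Everpeak

Summit: IR = (5.9% − 5.9%) / 1.6% = 0.000
Everpeak: IR = (23.8% − 5.9%) / 9.4% = 1.904
Highest: Everpeak (1.904).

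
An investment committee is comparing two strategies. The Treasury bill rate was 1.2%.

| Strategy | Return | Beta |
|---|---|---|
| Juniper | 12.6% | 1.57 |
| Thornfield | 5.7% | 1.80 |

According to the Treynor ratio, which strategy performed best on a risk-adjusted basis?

Juniper

Juniper: Treynor = (12.6% − 1.2%) / 1.57 = 7.261
Thornfield: Treynor = (5.7% − 1.2%) / 1.80 = 2.500
Highest: Juniper (7.261).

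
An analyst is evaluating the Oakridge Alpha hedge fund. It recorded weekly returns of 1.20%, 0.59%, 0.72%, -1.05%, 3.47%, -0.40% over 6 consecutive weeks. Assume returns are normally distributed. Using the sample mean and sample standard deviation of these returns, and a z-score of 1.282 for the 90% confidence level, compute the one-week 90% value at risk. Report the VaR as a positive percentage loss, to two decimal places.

Mean return r̄ = 4.530 / 6 = 0.7550%
Sample σ = √[Σ(r − r̄)² / 5] = √[12.1898 / 5] = √2.4380 = 1.5614%
VaR = −(r̄ − z·σ) = −(0.7550 − 1.282 × 1.5614) = −(-1.2467) = 1.2467%

1.25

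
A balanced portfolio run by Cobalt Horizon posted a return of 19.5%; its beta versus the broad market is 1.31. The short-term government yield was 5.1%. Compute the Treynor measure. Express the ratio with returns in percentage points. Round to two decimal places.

10.99

Treynor = (Rp − Rf) / β = (19.5% − 5.1%) / 1.31 = 14.40 / 1.31 = 10.9924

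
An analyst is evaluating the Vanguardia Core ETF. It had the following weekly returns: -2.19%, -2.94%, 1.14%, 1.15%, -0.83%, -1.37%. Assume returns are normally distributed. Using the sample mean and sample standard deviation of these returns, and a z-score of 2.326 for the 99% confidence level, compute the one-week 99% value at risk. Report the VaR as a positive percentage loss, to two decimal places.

Mean return μ = -5.040 / 6 = -0.8400%
Σ(r − μ)² = 14.3940; sample σ = √(14.3940/5) = 1.6967%
VaR = −(μ − z·σ) = −(-0.8400 − 2.326 × 1.6967) = −(-4.7865) = 4.7865%

4.79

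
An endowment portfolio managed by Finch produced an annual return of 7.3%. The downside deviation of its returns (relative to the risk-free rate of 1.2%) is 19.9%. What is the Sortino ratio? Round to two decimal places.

0.31

Sortino = (Rp − Rf) / σd = (7.3% − 1.2%) / 19.9% = 6.10% / 19.9% = 0.3065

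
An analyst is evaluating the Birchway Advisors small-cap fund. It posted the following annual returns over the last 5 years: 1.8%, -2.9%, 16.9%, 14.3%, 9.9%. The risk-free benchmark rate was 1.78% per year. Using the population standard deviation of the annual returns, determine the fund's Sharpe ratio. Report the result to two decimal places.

r̄ = (1.8 − 2.9 + 16.9 + 14.3 + 9.9) / 5 = 8.0000%
Population σ = √[Σ(r − r̄)² / 5] = √[279.7600 / 5] = √55.9520 = 7.4801%
Sharpe = (r̄ − rf) / σ = (8.0000 − 1.78) / 7.4801 = 6.2200 / 7.4801 = 0.8315

0.83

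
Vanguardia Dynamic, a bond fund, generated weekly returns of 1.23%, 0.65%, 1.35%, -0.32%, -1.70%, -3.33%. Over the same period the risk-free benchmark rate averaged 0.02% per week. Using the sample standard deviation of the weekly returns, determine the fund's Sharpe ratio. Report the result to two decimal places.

Mean return r̄ = -2.120 / 6 = -0.3533%
Sample σ = √[Σ(r − r̄)² / 5] = √[17.0901 / 5] = √3.4180 = 1.8488%
Sharpe = (r̄ − rf) / σ = (-0.3533 − 0.02) / 1.8488 = -0.3733 / 1.8488 = -0.2019

-0.20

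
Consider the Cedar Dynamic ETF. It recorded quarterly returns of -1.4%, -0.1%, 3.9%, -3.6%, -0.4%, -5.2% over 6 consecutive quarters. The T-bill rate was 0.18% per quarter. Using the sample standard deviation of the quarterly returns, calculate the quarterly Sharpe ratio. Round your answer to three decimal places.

Mean return μ = -6.80 / 6 = -1.1333%
Σ(r − μ)² = 49.6333; sample σ = √(49.6333/5) = 3.1507%
Sharpe = (μ − rf) / σ = (-1.1333 − 0.18) / 3.1507 = -1.3133 / 3.1507 = -0.4168

-0.417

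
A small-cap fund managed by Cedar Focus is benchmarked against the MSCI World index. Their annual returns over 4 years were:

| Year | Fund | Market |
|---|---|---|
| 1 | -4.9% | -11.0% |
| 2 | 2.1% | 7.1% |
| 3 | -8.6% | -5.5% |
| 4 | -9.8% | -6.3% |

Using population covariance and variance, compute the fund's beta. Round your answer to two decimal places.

r̄p = -5.3000%,  r̄m = -3.9250%
Cov = Σ(rp − r̄p)(rm − r̄m) / 4 = 23.6600
Var(rm) = Σ(rm − r̄m)² / 4 = 44.9319
β = Cov / Var = 23.6600 / 44.9319 = 0.5266

0.53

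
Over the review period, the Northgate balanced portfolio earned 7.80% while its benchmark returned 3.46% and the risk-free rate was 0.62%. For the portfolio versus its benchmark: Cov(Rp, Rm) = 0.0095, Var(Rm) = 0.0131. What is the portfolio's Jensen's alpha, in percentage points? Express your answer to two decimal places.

5.12

β = Cov / Var = 0.0095 / 0.0131 = 0.7252
E[R] = Rf + β(Rm − Rf) = 0.62% + 0.7252 × (3.46% − 0.62%) = 2.6796%
α = Rp − E[R] = 7.80% − 2.6796% = 5.1204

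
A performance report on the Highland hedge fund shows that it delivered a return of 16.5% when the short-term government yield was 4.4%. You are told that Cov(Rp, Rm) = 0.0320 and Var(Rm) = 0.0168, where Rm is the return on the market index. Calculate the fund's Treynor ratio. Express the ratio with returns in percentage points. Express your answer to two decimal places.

β = Cov / Var = 0.0320 / 0.0168 = 1.9048
Treynor = (Rp − Rf) / β = (16.5% − 4.4%) / 1.9048 = 12.10 / 1.9048 = 6.3524

6.35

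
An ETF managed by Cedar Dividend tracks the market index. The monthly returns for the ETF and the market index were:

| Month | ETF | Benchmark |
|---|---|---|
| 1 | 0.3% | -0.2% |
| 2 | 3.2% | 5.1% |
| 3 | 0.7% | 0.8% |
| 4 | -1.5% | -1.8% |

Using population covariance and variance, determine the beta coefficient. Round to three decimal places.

r̄p = 0.6750%,  r̄m = 0.9750%
Cov = Σ(rp − r̄p)(rm − r̄m) / 4 = 4.2219
Var(rm) = Σ(rm − r̄m)² / 4 = 6.5319
β = Cov / Var = 4.2219 / 6.5319 = 0.6464

0.646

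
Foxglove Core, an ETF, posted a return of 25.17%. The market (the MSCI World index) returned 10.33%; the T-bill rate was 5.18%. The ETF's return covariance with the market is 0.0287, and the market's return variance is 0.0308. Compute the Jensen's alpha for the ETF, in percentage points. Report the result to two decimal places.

15.19

β = Cov / Var = 0.0287 / 0.0308 = 0.9318
E[R] = Rf + β(Rm − Rf) = 5.18% + 0.9318 × (10.33% − 5.18%) = 9.9788%
α = Rp − E[R] = 25.17% − 9.9788% = 15.1912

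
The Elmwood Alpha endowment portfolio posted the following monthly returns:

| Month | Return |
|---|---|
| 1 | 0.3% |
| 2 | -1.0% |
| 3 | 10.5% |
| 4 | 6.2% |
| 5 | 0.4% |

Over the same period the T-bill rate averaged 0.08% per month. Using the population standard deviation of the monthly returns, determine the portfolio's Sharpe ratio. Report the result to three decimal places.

r̄ = (0.3 − 1 + 10.5 + 6.2 + 0.4) / 5 = 3.2800%
Population std dev = √[96.1480 / 5] = 4.3852%
Sharpe = (r̄ − rf) / σ = (3.2800 − 0.08) / 4.3852 = 3.2000 / 4.3852 = 0.7297

0.730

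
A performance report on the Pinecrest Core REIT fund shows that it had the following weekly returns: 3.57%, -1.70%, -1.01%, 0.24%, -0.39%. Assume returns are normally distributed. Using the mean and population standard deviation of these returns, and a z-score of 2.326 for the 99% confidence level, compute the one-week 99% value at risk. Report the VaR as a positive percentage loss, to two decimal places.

Mean return r̄ = 0.710 / 5 = 0.1420%
Population σ = √[Σ(r − r̄)² / 5] = √[16.7639 / 5] = √3.3528 = 1.8311%
VaR = −(r̄ − z·σ) = −(0.1420 − 2.326 × 1.8311) = −(-4.1171) = 4.1171%

4.12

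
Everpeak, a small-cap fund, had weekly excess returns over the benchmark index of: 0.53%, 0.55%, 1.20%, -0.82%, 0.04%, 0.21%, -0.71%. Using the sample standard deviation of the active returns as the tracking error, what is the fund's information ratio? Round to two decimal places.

Mean return μ = 1.000 / 7 = 0.1429%
Σ(r − μ)² = (0.53 − 0.1429)² + (0.55 − 0.1429)² + … = 3.1027
sample σ = √(3.1027 / 6) = √0.5171 = 0.7191%
IR = μ / tracking error = 0.1429 / 0.7191 = 0.1987

0.20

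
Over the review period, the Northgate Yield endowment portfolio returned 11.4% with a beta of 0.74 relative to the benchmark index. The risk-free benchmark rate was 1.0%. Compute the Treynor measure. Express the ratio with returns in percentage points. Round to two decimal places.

Treynor = (Rp − Rf) / β = (11.4% − 1.0%) / 0.74 = 10.40 / 0.74 = 14.0541

14.05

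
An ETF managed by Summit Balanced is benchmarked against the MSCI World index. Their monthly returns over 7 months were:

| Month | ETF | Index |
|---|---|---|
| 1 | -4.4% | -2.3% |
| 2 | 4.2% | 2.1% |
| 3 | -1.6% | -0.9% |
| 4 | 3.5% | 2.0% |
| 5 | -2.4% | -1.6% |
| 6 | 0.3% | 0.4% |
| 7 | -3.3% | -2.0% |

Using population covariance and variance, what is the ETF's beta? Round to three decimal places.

r̄p = -0.5286%,  r̄m = -0.3286%
Cov = Σ(rp − r̄p)(rm − r̄m) / 7 = 5.2463
Var(rm) = Σ(rm − r̄m)² / 7 = 2.9249
β = Cov / Var = 5.2463 / 2.9249 = 1.7937

1.794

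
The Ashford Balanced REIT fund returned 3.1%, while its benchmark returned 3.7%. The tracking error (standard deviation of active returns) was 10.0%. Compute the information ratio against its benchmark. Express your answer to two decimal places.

IR = (Rp − Rb) / TE = (3.1% − 3.7%) / 10.0% = -0.60% / 10.0% = -0.0600

-0.06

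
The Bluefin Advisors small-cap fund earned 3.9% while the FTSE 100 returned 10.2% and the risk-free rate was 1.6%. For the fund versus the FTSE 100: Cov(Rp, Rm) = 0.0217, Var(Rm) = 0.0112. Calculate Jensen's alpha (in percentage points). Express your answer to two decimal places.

-14.36

β = Cov / Var = 0.0217 / 0.0112 = 1.9375
E[R] = Rf + β(Rm − Rf) = 1.6% + 1.9375 × (10.2% − 1.6%) = 18.2625%
α = Rp − E[R] = 3.9% − 18.2625% = -14.3625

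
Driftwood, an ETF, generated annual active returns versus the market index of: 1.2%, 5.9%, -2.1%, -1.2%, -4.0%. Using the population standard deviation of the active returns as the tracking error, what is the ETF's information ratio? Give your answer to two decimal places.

-0.01

Mean return r̄ = -0.20 / 5 = -0.0400%
Population std dev = √[58.0920 / 5] = 3.4086%
IR = r̄ / tracking error = -0.0400 / 3.4086 = -0.0117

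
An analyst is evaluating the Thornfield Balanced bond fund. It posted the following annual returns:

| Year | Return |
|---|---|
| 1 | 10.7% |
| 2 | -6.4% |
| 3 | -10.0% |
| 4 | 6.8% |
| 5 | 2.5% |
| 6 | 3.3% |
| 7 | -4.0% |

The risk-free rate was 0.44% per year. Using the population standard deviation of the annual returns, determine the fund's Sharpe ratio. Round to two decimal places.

0.00

r̄ = (10.7 − 6.4 − 10 + 6.8 + 2.5 + 3.3 − 4) / 7 = 2.90 / 7 = 0.4143%
Population std dev = √[333.6286 / 7] = 6.9037%
Sharpe = (r̄ − rf) / σ = (0.4143 − 0.44) / 6.9037 = -0.0257 / 6.9037 = -0.0037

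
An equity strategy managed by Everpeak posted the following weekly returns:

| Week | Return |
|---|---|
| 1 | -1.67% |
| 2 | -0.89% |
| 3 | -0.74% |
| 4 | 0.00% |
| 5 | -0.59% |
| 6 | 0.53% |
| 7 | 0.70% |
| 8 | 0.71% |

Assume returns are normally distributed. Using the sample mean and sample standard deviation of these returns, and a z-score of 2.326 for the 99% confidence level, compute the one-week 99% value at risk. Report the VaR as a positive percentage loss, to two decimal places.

2.26

r̄ = (-1.67 − 0.89 − 0.74 + 0 − 0.59 + 0.53 + 0.7 + 0.71) / 8 = -0.2438%
Σ(r − r̄)² = 5.2764; sample σ = √(5.2764/7) = 0.8682%
VaR = −(r̄ − z·σ) = −(-0.2438 − 2.326 × 0.8682) = −(-2.2632) = 2.2632%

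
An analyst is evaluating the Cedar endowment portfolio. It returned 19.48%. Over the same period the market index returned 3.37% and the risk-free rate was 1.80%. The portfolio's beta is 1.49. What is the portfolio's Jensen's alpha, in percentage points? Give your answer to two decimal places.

15.34

CAPM expected return = Rf + β(Rm − Rf) = 1.80% + 1.49 × (3.37% − 1.80%) = 1.8 + 1.49 × 1.57 = 4.1393%
Jensen's α = Rp − E[R] = 19.48% − 4.1393% = 15.3407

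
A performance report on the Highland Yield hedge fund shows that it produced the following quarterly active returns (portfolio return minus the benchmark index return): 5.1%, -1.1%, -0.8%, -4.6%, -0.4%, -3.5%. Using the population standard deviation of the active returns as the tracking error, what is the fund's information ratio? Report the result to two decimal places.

r̄ = (5.1 − 1.1 − 0.8 − 4.6 − 0.4 − 3.5) / 6 = -5.30 / 6 = -0.8833%
Σ(r − r̄)² = (5.1 − (-0.8833))² + (-1.1 − (-0.8833))² + … = 56.7483
σ = √[56.7483 / 6] = 3.0754%
IR = r̄ / tracking error = -0.8833 / 3.0754 = -0.2872

-0.29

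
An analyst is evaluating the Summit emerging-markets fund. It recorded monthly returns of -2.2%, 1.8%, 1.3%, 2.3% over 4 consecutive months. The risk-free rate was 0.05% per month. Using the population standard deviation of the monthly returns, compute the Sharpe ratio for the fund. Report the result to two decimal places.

μ = (-2.2 + 1.8 + 1.3 + 2.3) / 4 = 0.8000%
Σ(r − μ)² = 12.5000; population σ = √(12.5000/4) = 1.7678%
Sharpe = (μ − rf) / σ = (0.8000 − 0.05) / 1.7678 = 0.7500 / 1.7678 = 0.4243

0.42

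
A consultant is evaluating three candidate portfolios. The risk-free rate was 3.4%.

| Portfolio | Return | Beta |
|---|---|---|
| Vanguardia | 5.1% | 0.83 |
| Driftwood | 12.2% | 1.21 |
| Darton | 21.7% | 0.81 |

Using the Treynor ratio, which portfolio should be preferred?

Vanguardia: Treynor = (5.1% − 3.4%) / 0.83 = 2.048
Driftwood: Treynor = (12.2% − 3.4%) / 1.21 = 7.273
Darton: Treynor = (21.7% − 3.4%) / 0.81 = 22.593
Highest: Darton (22.593).

Darton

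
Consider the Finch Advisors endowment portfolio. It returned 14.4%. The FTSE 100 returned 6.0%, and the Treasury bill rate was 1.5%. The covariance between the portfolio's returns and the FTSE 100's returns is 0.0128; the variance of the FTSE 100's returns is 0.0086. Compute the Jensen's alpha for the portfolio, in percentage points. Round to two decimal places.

β = Cov / Var = 0.0128 / 0.0086 = 1.4884
E[R] = Rf + β(Rm − Rf) = 1.5% + 1.4884 × (6.0% − 1.5%) = 8.1978%
α = Rp − E[R] = 14.4% − 8.1978% = 6.2022

6.20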